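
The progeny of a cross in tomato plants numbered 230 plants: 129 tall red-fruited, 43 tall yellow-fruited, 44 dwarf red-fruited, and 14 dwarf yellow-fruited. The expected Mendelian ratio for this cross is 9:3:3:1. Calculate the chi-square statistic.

0.029

Expected counts for N = 230 under a 9:3:3:1 ratio (total parts = 16):
  tall red-fruited: 230 × 9/16 = 129.375
  tall yellow-fruited: 230 × 3/16 = 43.125
  dwarf red-fruited: 230 × 3/16 = 43.125
  dwarf yellow-fruited: 230 × 1/16 = 14.375
χ² = Σ (O − E)² / E
  tall red-fruited: (129 − 129.375)² / 129.375 = 0.0011
  tall yellow-fruited: (43 − 43.125)² / 43.125 = 0.0004
  dwarf red-fruited: (44 − 43.125)² / 43.125 = 0.0178
  dwarf yellow-fruited: (14 − 14.375)² / 14.375 = 0.0098
χ² = 0.0011 + 0.0004 + 0.0178 + 0.0098 = 0.0291 ≈ 0.029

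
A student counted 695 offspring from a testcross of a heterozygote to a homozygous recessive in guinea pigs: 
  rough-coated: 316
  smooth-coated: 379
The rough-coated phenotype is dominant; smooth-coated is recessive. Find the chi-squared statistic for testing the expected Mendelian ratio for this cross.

5.711

A testcross of a heterozygote (Aa × aa) gives a 1:1 phenotypic ratio.
Under the 1:1 hypothesis (Σ ratio = 2, N = 695):
  rough-coated: 695 × 1/2 = 347.5
  smooth-coated: 695 × 1/2 = 347.5
χ² = Σ (O − E)² / E
  rough-coated: (316 − 347.5)² / 347.5 = 2.8554
  smooth-coated: (379 − 347.5)² / 347.5 = 2.8554
χ² = 2.8554 + 2.8554 = 5.7108 ≈ 5.711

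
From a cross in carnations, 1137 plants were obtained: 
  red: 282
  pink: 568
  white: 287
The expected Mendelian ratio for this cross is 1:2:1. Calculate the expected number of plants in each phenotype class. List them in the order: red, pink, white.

284.25, 568.5, 284.25

Total ratio parts = 4. Expected numbers out of 1137:
  red: 1137 × 1/4 = 284.25
  pink: 1137 × 2/4 = 568.5
  white: 1137 × 1/4 = 284.25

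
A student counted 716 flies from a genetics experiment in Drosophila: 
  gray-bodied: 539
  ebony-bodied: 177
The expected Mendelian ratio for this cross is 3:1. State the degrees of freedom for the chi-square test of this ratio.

1

A goodness-of-fit test with 2 phenotype classes has df = 2 − 1 = 1.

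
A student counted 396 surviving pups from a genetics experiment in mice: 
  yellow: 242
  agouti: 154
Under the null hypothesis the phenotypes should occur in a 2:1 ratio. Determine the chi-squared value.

Total ratio parts = 3. Expected numbers out of 396:
  yellow: 396 × 2/3 = 264
  agouti: 396 × 1/3 = 132
χ² = Σ (O − E)² / E
  yellow: (242 − 264)² / 264 = 1.8333
  agouti: (154 − 132)² / 132 = 3.6667
χ² = 1.8333 + 3.6667 = 5.500

5.500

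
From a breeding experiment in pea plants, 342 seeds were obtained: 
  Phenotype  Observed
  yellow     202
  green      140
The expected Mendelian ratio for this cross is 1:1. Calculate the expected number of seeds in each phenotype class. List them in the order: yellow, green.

The 1:1 ratio has 2 parts, so with N = 342 the expected counts are:
  yellow: 342 × 1/2 = 171
  green: 342 × 1/2 = 171

171, 171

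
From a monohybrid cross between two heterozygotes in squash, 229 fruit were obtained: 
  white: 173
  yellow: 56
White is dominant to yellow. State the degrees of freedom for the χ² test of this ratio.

For a monohybrid cross between heterozygotes with complete dominance, the expected phenotypic ratio is 3:1.
A goodness-of-fit test with 2 phenotype classes has df = 2 − 1 = 1.

1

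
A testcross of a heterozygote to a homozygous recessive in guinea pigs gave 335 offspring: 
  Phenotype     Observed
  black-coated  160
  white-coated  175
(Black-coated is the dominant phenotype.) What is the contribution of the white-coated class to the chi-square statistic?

0.336

A testcross of a heterozygote (Aa × aa) gives a 1:1 phenotypic ratio.
The 1:1 ratio has 2 parts, so with N = 335 the expected counts are:
  black-coated: 335 × 1/2 = 167.5
  white-coated: 335 × 1/2 = 167.5
Contribution of white-coated: (175 − 167.5)² / 167.5 = 0.3358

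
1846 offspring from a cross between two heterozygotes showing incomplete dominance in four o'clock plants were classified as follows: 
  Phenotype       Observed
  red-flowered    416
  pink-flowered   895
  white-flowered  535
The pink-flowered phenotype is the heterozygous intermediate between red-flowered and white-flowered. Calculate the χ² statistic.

With incomplete dominance, a heterozygote × heterozygote cross gives a 1:2:1 phenotypic ratio.
Under the 1:2:1 hypothesis (Σ ratio = 4, N = 1846):
  red-flowered: 1846 × 1/4 = 461.5
  pink-flowered: 1846 × 2/4 = 923
  white-flowered: 1846 × 1/4 = 461.5
χ² = Σ (O − E)² / E
  red-flowered: (416 − 461.5)² / 461.5 = 4.4859
  pink-flowered: (895 − 923)² / 923 = 0.8494
  white-flowered: (535 − 461.5)² / 461.5 = 11.7059
χ² = 4.4859 + 0.8494 + 11.7059 = 17.0412 ≈ 17.041

17.041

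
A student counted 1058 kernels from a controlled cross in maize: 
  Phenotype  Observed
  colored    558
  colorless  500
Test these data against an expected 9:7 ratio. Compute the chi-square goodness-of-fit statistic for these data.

The 9:7 ratio has 16 parts, so with N = 1058 the expected counts are:
  colored: 1058 × 9/16 = 595.125
  colorless: 1058 × 7/16 = 462.875
χ² = Σ (O − E)² / E
  colored: (558 − 595.125)² / 595.125 = 2.3159
  colorless: (500 − 462.875)² / 462.875 = 2.9776
χ² = 2.3159 + 2.9776 = 5.2935 ≈ 5.294

5.294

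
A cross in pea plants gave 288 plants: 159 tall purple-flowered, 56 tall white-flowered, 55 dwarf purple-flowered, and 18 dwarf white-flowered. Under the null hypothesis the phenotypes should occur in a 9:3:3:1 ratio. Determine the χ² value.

0.148

Under the 9:3:3:1 hypothesis (Σ ratio = 16, N = 288):
  tall purple-flowered: 288 × 9/16 = 162
  tall white-flowered: 288 × 3/16 = 54
  dwarf purple-flowered: 288 × 3/16 = 54
  dwarf white-flowered: 288 × 1/16 = 18
χ² = Σ (O − E)² / E
  tall purple-flowered: (159 − 162)² / 162 = 0.0556
  tall white-flowered: (56 − 54)² / 54 = 0.0741
  dwarf purple-flowered: (55 − 54)² / 54 = 0.0185
  dwarf white-flowered: (18 − 18)² / 18 = 0.0000
χ² = 0.0556 + 0.0741 + 0.0185 + 0.0000 = 0.1482 ≈ 0.148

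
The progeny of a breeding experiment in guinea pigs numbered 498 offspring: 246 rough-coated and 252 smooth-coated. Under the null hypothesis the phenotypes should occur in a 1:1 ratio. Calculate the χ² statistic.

Under the 1:1 hypothesis (Σ ratio = 2, N = 498):
  rough-coated: 498 × 1/2 = 249
  smooth-coated: 498 × 1/2 = 249
χ² = Σ (O − E)² / E
  rough-coated: (246 − 249)² / 249 = 0.0361
  smooth-coated: (252 − 249)² / 249 = 0.0361
χ² = 0.0361 + 0.0361 = 0.0722 ≈ 0.072

0.072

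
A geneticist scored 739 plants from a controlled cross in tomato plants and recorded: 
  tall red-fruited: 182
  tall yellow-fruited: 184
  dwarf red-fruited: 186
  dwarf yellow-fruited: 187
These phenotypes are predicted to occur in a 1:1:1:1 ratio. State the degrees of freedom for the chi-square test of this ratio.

A goodness-of-fit test with 4 phenotype classes has df = 4 − 1 = 3.

3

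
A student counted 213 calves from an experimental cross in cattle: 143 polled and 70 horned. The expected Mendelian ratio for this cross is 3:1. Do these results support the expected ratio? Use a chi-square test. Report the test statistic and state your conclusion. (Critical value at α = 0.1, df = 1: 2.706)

7.025; not consistent

Total ratio parts = 4. Expected numbers out of 213:
  polled: 213 × 3/4 = 159.75
  horned: 213 × 1/4 = 53.25
χ² = Σ (O − E)² / E
  polled: (143 − 159.75)² / 159.75 = 1.7563
  horned: (70 − 53.25)² / 53.25 = 5.2688
χ² = 1.7563 + 5.2688 = 7.0251 ≈ 7.025
Degrees of freedom = 2 − 1 = 1; critical value at α = 0.1 is 2.706.
Since 7.025 > 2.706, we reject the null hypothesis — the data do not fit the 3:1 ratio.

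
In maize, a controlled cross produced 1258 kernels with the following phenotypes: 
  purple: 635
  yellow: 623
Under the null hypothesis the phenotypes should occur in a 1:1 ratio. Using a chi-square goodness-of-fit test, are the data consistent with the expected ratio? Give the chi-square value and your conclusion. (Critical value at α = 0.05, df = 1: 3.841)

0.114; consistent

Expected counts for N = 1258 under a 1:1 ratio (total parts = 2):
  purple: 1258 × 1/2 = 629
  yellow: 1258 × 1/2 = 629
χ² = Σ (O − E)² / E
  purple: (635 − 629)² / 629 = 0.0572
  yellow: (623 − 629)² / 629 = 0.0572
χ² = 0.0572 + 0.0572 = 0.1144 ≈ 0.114
Degrees of freedom = 2 − 1 = 1; critical value at α = 0.05 is 3.841.
Since 0.114 < 3.841, we fail to reject the null hypothesis — the data are consistent with the 1:1 ratio.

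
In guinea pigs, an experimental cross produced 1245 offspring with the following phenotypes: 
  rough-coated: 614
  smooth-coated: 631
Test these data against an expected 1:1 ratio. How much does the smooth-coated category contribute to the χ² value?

0.116

The 1:1 ratio has 2 parts, so with N = 1245 the expected counts are:
  rough-coated: 1245 × 1/2 = 622.5
  smooth-coated: 1245 × 1/2 = 622.5
Contribution of smooth-coated: (631 − 622.5)² / 622.5 = 0.1161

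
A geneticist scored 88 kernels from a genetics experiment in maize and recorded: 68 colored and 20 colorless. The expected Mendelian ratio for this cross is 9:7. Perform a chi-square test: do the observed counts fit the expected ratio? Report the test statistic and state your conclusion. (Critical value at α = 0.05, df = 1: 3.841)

15.804; not consistent

The 9:7 ratio has 16 parts, so with N = 88 the expected counts are:
  colored: 88 × 9/16 = 49.5
  colorless: 88 × 7/16 = 38.5
χ² = Σ (O − E)² / E
  colored: (68 − 49.5)² / 49.5 = 6.9141
  colorless: (20 − 38.5)² / 38.5 = 8.8896
χ² = 6.9141 + 8.8896 = 15.8037 ≈ 15.804
Degrees of freedom = 2 − 1 = 1; critical value at α = 0.05 is 3.841.
Since 15.804 > 3.841, we reject the null hypothesis — the data do not fit the 9:7 ratio.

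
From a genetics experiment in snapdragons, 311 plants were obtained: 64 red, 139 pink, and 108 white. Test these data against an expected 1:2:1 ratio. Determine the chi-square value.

Under the 1:2:1 hypothesis (Σ ratio = 4, N = 311):
  red: 311 × 1/4 = 77.75
  pink: 311 × 2/4 = 155.5
  white: 311 × 1/4 = 77.75
χ² = Σ (O − E)² / E
  red: (64 − 77.75)² / 77.75 = 2.4317
  pink: (139 − 155.5)² / 155.5 = 1.7508
  white: (108 − 77.75)² / 77.75 = 11.7693
χ² = 2.4317 + 1.7508 + 11.7693 = 15.9518 ≈ 15.952

15.952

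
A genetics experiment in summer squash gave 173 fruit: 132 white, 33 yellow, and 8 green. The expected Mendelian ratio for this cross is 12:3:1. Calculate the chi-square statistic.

Under the 12:3:1 hypothesis (Σ ratio = 16, N = 173):
  white: 173 × 12/16 = 129.75
  yellow: 173 × 3/16 = 32.4375
  green: 173 × 1/16 = 10.8125
χ² = Σ (O − E)² / E
  white: (132 − 129.75)² / 129.75 = 0.0390
  yellow: (33 − 32.4375)² / 32.4375 = 0.0098
  green: (8 − 10.8125)² / 10.8125 = 0.7316
χ² = 0.0390 + 0.0098 + 0.7316 = 0.7804 ≈ 0.780

0.780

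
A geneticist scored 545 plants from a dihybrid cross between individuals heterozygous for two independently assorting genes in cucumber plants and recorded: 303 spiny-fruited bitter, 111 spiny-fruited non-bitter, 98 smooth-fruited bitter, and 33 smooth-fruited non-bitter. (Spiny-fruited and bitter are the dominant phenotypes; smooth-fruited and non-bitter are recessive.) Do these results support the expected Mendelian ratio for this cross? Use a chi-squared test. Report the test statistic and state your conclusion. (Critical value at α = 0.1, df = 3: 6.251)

1.006; consistent

A dihybrid F₂ with independent assortment and complete dominance at both loci gives a 9:3:3:1 phenotypic ratio.
Total ratio parts = 16. Expected numbers out of 545:
  spiny-fruited bitter: 545 × 9/16 = 306.5625
  spiny-fruited non-bitter: 545 × 3/16 = 102.1875
  smooth-fruited bitter: 545 × 3/16 = 102.1875
  smooth-fruited non-bitter: 545 × 1/16 = 34.0625
χ² = Σ (O − E)² / E
  spiny-fruited bitter: (303 − 306.5625)² / 306.5625 = 0.0414
  spiny-fruited non-bitter: (111 − 102.1875)² / 102.1875 = 0.7600
  smooth-fruited bitter: (98 − 102.1875)² / 102.1875 = 0.1716
  smooth-fruited non-bitter: (33 − 34.0625)² / 34.0625 = 0.0331
χ² = 0.0414 + 0.7600 + 0.1716 + 0.0331 = 1.0061 ≈ 1.006
Degrees of freedom = 4 − 1 = 3; critical value at α = 0.1 is 6.251.
Since 1.006 < 6.251, we fail to reject the null hypothesis — the data are consistent with the 9:3:3:1 ratio.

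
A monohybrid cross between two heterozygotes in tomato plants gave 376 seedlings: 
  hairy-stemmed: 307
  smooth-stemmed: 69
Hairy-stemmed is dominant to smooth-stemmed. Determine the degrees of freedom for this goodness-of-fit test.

For a monohybrid cross between heterozygotes with complete dominance, the expected phenotypic ratio is 3:1.
A goodness-of-fit test with 2 phenotype classes has df = 2 − 1 = 1.

1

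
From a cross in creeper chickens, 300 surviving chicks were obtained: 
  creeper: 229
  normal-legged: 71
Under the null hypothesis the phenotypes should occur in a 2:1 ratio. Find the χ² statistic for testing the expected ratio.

12.615

The 2:1 ratio has 3 parts, so with N = 300 the expected counts are:
  creeper: 300 × 2/3 = 200
  normal-legged: 300 × 1/3 = 100
χ² = Σ (O − E)² / E
  creeper: (229 − 200)² / 200 = 4.2050
  normal-legged: (71 − 100)² / 100 = 8.4100
χ² = 4.2050 + 8.4100 = 12.615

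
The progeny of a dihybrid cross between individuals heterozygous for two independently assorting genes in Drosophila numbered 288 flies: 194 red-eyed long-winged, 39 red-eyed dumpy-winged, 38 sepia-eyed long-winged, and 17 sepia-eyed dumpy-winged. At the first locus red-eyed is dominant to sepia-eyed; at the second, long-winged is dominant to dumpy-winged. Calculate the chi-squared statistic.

15.284

A dihybrid F₂ with independent assortment and complete dominance at both loci gives a 9:3:3:1 phenotypic ratio.
Under the 9:3:3:1 hypothesis (Σ ratio = 16, N = 288):
  red-eyed long-winged: 288 × 9/16 = 162
  red-eyed dumpy-winged: 288 × 3/16 = 54
  sepia-eyed long-winged: 288 × 3/16 = 54
  sepia-eyed dumpy-winged: 288 × 1/16 = 18
χ² = Σ (O − E)² / E
  red-eyed long-winged: (194 − 162)² / 162 = 6.3210
  red-eyed dumpy-winged: (39 − 54)² / 54 = 4.1667
  sepia-eyed long-winged: (38 − 54)² / 54 = 4.7407
  sepia-eyed dumpy-winged: (17 − 18)² / 18 = 0.0556
χ² = 6.3210 + 4.1667 + 4.7407 + 0.0556 = 15.284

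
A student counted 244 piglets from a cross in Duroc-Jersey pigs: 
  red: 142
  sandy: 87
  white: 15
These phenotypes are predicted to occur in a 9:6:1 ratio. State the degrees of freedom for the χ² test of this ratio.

A goodness-of-fit test with 3 phenotype classes has df = 3 − 1 = 2.

2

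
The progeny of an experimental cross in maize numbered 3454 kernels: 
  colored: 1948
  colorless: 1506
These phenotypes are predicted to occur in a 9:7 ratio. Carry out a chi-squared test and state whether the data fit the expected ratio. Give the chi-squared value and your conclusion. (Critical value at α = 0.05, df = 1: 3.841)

Under the 9:7 hypothesis (Σ ratio = 16, N = 3454):
  colored: 3454 × 9/16 = 1942.875
  colorless: 3454 × 7/16 = 1511.125
χ² = Σ (O − E)² / E
  colored: (1948 − 1942.875)² / 1942.875 = 0.0135
  colorless: (1506 − 1511.125)² / 1511.125 = 0.0174
χ² = 0.0135 + 0.0174 = 0.0309 ≈ 0.031
Degrees of freedom = 2 − 1 = 1; critical value at α = 0.05 is 3.841.
Since 0.031 < 3.841, we fail to reject the null hypothesis — the data are consistent with the 9:7 ratio.

0.031; consistent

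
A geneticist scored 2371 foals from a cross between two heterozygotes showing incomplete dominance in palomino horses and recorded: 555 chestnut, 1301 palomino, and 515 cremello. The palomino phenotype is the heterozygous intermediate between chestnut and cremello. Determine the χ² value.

23.855

With incomplete dominance, a heterozygote × heterozygote cross gives a 1:2:1 phenotypic ratio.
Total ratio parts = 4. Expected numbers out of 2371:
  chestnut: 2371 × 1/4 = 592.75
  palomino: 2371 × 2/4 = 1185.5
  cremello: 2371 × 1/4 = 592.75
χ² = Σ (O − E)² / E
  chestnut: (555 − 592.75)² / 592.75 = 2.4042
  palomino: (1301 − 1185.5)² / 1185.5 = 11.2528
  cremello: (515 − 592.75)² / 592.75 = 10.1983
χ² = 2.4042 + 11.2528 + 10.1983 = 23.8553 ≈ 23.855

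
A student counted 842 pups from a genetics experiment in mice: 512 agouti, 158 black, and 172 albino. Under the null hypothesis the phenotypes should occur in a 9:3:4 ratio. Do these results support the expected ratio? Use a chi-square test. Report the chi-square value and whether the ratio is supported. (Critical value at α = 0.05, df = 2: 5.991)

Expected counts for N = 842 under a 9:3:4 ratio (total parts = 16):
  agouti: 842 × 9/16 = 473.625
  black: 842 × 3/16 = 157.875
  albino: 842 × 4/16 = 210.5
χ² = Σ (O − E)² / E
  agouti: (512 − 473.625)² / 473.625 = 3.1093
  black: (158 − 157.875)² / 157.875 = 0.0001
  albino: (172 − 210.5)² / 210.5 = 7.0416
χ² = 3.1093 + 0.0001 + 7.0416 = 10.151
Degrees of freedom = 3 − 1 = 2; critical value at α = 0.05 is 5.991.
Since 10.151 > 5.991, we reject the null hypothesis — the data do not fit the 9:3:4 ratio.

10.151; not consistent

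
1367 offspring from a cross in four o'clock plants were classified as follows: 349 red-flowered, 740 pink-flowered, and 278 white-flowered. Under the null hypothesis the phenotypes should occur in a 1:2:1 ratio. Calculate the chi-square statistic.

Total ratio parts = 4. Expected numbers out of 1367:
  red-flowered: 1367 × 1/4 = 341.75
  pink-flowered: 1367 × 2/4 = 683.5
  white-flowered: 1367 × 1/4 = 341.75
χ² = Σ (O − E)² / E
  red-flowered: (349 − 341.75)² / 341.75 = 0.1538
  pink-flowered: (740 − 683.5)² / 683.5 = 4.6704
  white-flowered: (278 − 341.75)² / 341.75 = 11.8919
χ² = 0.1538 + 4.6704 + 11.8919 = 16.7161 ≈ 16.716

16.716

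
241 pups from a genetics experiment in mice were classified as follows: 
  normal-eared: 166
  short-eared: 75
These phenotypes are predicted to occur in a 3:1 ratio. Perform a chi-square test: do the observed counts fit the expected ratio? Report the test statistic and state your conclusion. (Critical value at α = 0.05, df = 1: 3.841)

4.815; not consistent

Total ratio parts = 4. Expected numbers out of 241:
  normal-eared: 241 × 3/4 = 180.75
  short-eared: 241 × 1/4 = 60.25
χ² = Σ (O − E)² / E
  normal-eared: (166 − 180.75)² / 180.75 = 1.2037
  short-eared: (75 − 60.25)² / 60.25 = 3.6110
χ² = 1.2037 + 3.6110 = 4.8147 ≈ 4.815
Degrees of freedom = 2 − 1 = 1; critical value at α = 0.05 is 3.841.
Since 4.815 > 3.841, we reject the null hypothesis — the data do not fit the 3:1 ratio.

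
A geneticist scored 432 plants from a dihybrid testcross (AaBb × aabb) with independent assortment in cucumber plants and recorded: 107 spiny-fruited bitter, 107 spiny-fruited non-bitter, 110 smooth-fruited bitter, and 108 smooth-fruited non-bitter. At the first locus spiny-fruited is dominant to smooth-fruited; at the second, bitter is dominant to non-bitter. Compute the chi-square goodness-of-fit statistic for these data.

A dihybrid testcross with independent assortment gives a 1:1:1:1 ratio.
Total ratio parts = 4. Expected numbers out of 432:
  spiny-fruited bitter: 432 × 1/4 = 108
  spiny-fruited non-bitter: 432 × 1/4 = 108
  smooth-fruited bitter: 432 × 1/4 = 108
  smooth-fruited non-bitter: 432 × 1/4 = 108
χ² = Σ (O − E)² / E
  spiny-fruited bitter: (107 − 108)² / 108 = 0.0093
  spiny-fruited non-bitter: (107 − 108)² / 108 = 0.0093
  smooth-fruited bitter: (110 − 108)² / 108 = 0.0370
  smooth-fruited non-bitter: (108 − 108)² / 108 = 0.0000
χ² = 0.0093 + 0.0093 + 0.0370 + 0.0000 = 0.0556 ≈ 0.056

0.056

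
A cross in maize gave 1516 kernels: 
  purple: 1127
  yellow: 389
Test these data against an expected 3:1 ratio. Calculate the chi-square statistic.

Expected counts for N = 1516 under a 3:1 ratio (total parts = 4):
  purple: 1516 × 3/4 = 1137
  yellow: 1516 × 1/4 = 379
χ² = Σ (O − E)² / E
  purple: (1127 − 1137)² / 1137 = 0.0880
  yellow: (389 − 379)² / 379 = 0.2639
χ² = 0.0880 + 0.2639 = 0.3519 ≈ 0.352

0.352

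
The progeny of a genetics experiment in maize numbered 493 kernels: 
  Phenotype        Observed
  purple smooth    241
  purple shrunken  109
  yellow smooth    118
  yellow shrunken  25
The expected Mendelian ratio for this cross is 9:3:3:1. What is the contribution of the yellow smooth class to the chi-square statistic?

7.069

Expected counts for N = 493 under a 9:3:3:1 ratio (total parts = 16):
  purple smooth: 493 × 9/16 = 277.3125
  purple shrunken: 493 × 3/16 = 92.4375
  yellow smooth: 493 × 3/16 = 92.4375
  yellow shrunken: 493 × 1/16 = 30.8125
Contribution of yellow smooth: (118 − 92.4375)² / 92.4375 = 7.0690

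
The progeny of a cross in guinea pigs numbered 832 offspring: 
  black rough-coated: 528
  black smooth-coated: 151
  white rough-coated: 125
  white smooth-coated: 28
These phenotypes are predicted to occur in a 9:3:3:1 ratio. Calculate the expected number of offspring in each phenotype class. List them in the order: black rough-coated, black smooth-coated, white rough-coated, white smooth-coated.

468, 156, 156, 52

Expected counts for N = 832 under a 9:3:3:1 ratio (total parts = 16):
  black rough-coated: 832 × 9/16 = 468
  black smooth-coated: 832 × 3/16 = 156
  white rough-coated: 832 × 3/16 = 156
  white smooth-coated: 832 × 1/16 = 52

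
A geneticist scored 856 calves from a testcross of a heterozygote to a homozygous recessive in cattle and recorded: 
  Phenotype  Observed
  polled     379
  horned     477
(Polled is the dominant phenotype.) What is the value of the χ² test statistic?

11.220

A testcross of a heterozygote (Aa × aa) gives a 1:1 phenotypic ratio.
Total ratio parts = 2. Expected numbers out of 856:
  polled: 856 × 1/2 = 428
  horned: 856 × 1/2 = 428
χ² = Σ (O − E)² / E
  polled: (379 − 428)² / 428 = 5.6098
  horned: (477 − 428)² / 428 = 5.6098
χ² = 5.6098 + 5.6098 = 11.2196 ≈ 11.220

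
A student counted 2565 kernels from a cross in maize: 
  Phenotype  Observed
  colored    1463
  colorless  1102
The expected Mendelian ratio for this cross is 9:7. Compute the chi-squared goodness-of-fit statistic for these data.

Expected counts for N = 2565 under a 9:7 ratio (total parts = 16):
  colored: 2565 × 9/16 = 1442.8125
  colorless: 2565 × 7/16 = 1122.1875
χ² = Σ (O − E)² / E
  colored: (1463 − 1442.8125)² / 1442.8125 = 0.2825
  colorless: (1102 − 1122.1875)² / 1122.1875 = 0.3632
χ² = 0.2825 + 0.3632 = 0.6457 ≈ 0.646

0.646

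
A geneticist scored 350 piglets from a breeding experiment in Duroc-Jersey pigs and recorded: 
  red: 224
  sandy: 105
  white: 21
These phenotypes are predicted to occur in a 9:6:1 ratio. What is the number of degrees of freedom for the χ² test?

2

A goodness-of-fit test with 3 phenotype classes has df = 3 − 1 = 2.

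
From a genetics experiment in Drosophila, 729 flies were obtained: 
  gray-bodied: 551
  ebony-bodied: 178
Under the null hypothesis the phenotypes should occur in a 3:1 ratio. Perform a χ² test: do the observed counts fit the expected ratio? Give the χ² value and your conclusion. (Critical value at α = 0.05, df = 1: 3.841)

0.132; consistent

Expected counts for N = 729 under a 3:1 ratio (total parts = 4):
  gray-bodied: 729 × 3/4 = 546.75
  ebony-bodied: 729 × 1/4 = 182.25
χ² = Σ (O − E)² / E
  gray-bodied: (551 − 546.75)² / 546.75 = 0.0330
  ebony-bodied: (178 − 182.25)² / 182.25 = 0.0991
χ² = 0.0330 + 0.0991 = 0.1321 ≈ 0.132
Degrees of freedom = 2 − 1 = 1; critical value at α = 0.05 is 3.841.
Since 0.132 < 3.841, we fail to reject the null hypothesis — the data are consistent with the 3:1 ratio.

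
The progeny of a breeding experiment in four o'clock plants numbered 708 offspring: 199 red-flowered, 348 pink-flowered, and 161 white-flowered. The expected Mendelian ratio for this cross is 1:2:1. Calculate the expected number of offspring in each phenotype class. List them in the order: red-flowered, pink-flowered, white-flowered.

177, 354, 177

The 1:2:1 ratio has 4 parts, so with N = 708 the expected counts are:
  red-flowered: 708 × 1/4 = 177
  pink-flowered: 708 × 2/4 = 354
  white-flowered: 708 × 1/4 = 177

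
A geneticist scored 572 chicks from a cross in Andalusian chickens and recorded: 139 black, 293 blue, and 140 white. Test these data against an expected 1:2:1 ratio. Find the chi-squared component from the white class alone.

Expected counts for N = 572 under a 1:2:1 ratio (total parts = 4):
  black: 572 × 1/4 = 143
  blue: 572 × 2/4 = 286
  white: 572 × 1/4 = 143
Contribution of white: (140 − 143)² / 143 = 0.0629

0.063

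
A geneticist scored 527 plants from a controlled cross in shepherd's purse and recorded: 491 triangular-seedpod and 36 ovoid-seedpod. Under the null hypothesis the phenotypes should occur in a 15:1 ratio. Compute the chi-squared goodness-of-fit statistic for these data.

Under the 15:1 hypothesis (Σ ratio = 16, N = 527):
  triangular-seedpod: 527 × 15/16 = 494.0625
  ovoid-seedpod: 527 × 1/16 = 32.9375
χ² = Σ (O − E)² / E
  triangular-seedpod: (491 − 494.0625)² / 494.0625 = 0.0190
  ovoid-seedpod: (36 − 32.9375)² / 32.9375 = 0.2847
χ² = 0.0190 + 0.2847 = 0.3037 ≈ 0.304

0.304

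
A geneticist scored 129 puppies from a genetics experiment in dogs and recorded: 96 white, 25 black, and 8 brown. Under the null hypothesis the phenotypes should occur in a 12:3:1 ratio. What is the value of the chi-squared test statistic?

The 12:3:1 ratio has 16 parts, so with N = 129 the expected counts are:
  white: 129 × 12/16 = 96.75
  black: 129 × 3/16 = 24.1875
  brown: 129 × 1/16 = 8.0625
χ² = Σ (O − E)² / E
  white: (96 − 96.75)² / 96.75 = 0.0058
  black: (25 − 24.1875)² / 24.1875 = 0.0273
  brown: (8 − 8.0625)² / 8.0625 = 0.0005
χ² = 0.0058 + 0.0273 + 0.0005 = 0.0336 ≈ 0.034

0.034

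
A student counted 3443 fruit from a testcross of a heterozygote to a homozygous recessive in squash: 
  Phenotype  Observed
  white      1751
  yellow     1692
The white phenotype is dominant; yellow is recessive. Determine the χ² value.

1.011

A testcross of a heterozygote (Aa × aa) gives a 1:1 phenotypic ratio.
Under the 1:1 hypothesis (Σ ratio = 2, N = 3443):
  white: 3443 × 1/2 = 1721.5
  yellow: 3443 × 1/2 = 1721.5
χ² = Σ (O − E)² / E
  white: (1751 − 1721.5)² / 1721.5 = 0.5055
  yellow: (1692 − 1721.5)² / 1721.5 = 0.5055
χ² = 0.5055 + 0.5055 = 1.011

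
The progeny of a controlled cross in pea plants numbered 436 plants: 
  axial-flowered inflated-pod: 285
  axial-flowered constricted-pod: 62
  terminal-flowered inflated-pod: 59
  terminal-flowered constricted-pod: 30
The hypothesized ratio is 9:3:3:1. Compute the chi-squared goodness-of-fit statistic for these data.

Expected counts for N = 436 under a 9:3:3:1 ratio (total parts = 16):
  axial-flowered inflated-pod: 436 × 9/16 = 245.25
  axial-flowered constricted-pod: 436 × 3/16 = 81.75
  terminal-flowered inflated-pod: 436 × 3/16 = 81.75
  terminal-flowered constricted-pod: 436 × 1/16 = 27.25
χ² = Σ (O − E)² / E
  axial-flowered inflated-pod: (285 − 245.25)² / 245.25 = 6.4427
  axial-flowered constricted-pod: (62 − 81.75)² / 81.75 = 4.7714
  terminal-flowered inflated-pod: (59 − 81.75)² / 81.75 = 6.3310
  terminal-flowered constricted-pod: (30 − 27.25)² / 27.25 = 0.2775
χ² = 6.4427 + 4.7714 + 6.3310 + 0.2775 = 17.8226 ≈ 17.823

17.823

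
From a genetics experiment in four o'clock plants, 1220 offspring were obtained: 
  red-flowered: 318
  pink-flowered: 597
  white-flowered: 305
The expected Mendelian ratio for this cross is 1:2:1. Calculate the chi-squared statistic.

0.831

Under the 1:2:1 hypothesis (Σ ratio = 4, N = 1220):
  red-flowered: 1220 × 1/4 = 305
  pink-flowered: 1220 × 2/4 = 610
  white-flowered: 1220 × 1/4 = 305
χ² = Σ (O − E)² / E
  red-flowered: (318 − 305)² / 305 = 0.5541
  pink-flowered: (597 − 610)² / 610 = 0.2770
  white-flowered: (305 − 305)² / 305 = 0.0000
χ² = 0.5541 + 0.2770 + 0.0000 = 0.8311 ≈ 0.831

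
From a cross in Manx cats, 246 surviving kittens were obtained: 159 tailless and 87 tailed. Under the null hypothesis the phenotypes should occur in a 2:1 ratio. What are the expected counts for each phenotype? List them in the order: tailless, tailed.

164, 82

Under the 2:1 hypothesis (Σ ratio = 3, N = 246):
  tailless: 246 × 2/3 = 164
  tailed: 246 × 1/3 = 82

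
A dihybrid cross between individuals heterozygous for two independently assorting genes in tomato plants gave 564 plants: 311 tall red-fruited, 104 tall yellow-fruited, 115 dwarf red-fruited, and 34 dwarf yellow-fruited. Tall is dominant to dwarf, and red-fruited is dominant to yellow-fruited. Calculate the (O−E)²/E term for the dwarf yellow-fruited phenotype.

0.044

A dihybrid F₂ with independent assortment and complete dominance at both loci gives a 9:3:3:1 phenotypic ratio.
The 9:3:3:1 ratio has 16 parts, so with N = 564 the expected counts are:
  tall red-fruited: 564 × 9/16 = 317.25
  tall yellow-fruited: 564 × 3/16 = 105.75
  dwarf red-fruited: 564 × 3/16 = 105.75
  dwarf yellow-fruited: 564 × 1/16 = 35.25
Contribution of dwarf yellow-fruited: (34 − 35.25)² / 35.25 = 0.0443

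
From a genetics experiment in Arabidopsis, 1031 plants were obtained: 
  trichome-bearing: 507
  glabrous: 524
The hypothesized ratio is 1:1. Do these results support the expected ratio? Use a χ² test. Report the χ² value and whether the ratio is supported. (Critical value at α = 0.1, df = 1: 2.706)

0.280; consistent

Under the 1:1 hypothesis (Σ ratio = 2, N = 1031):
  trichome-bearing: 1031 × 1/2 = 515.5
  glabrous: 1031 × 1/2 = 515.5
χ² = Σ (O − E)² / E
  trichome-bearing: (507 − 515.5)² / 515.5 = 0.1402
  glabrous: (524 − 515.5)² / 515.5 = 0.1402
χ² = 0.1402 + 0.1402 = 0.2804 ≈ 0.280
Degrees of freedom = 2 − 1 = 1; critical value at α = 0.1 is 2.706.
Since 0.280 < 2.706, we fail to reject the null hypothesis — the data are consistent with the 1:1 ratio.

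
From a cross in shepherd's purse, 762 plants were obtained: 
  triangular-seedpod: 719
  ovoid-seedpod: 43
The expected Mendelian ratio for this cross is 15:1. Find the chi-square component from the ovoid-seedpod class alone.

0.449

Under the 15:1 hypothesis (Σ ratio = 16, N = 762):
  triangular-seedpod: 762 × 15/16 = 714.375
  ovoid-seedpod: 762 × 1/16 = 47.625
Contribution of ovoid-seedpod: (43 − 47.625)² / 47.625 = 0.4491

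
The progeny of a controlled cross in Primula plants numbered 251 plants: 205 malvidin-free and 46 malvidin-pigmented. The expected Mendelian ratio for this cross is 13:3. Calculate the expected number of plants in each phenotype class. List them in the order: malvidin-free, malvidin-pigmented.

203.9375, 47.0625

Total ratio parts = 16. Expected numbers out of 251:
  malvidin-free: 251 × 13/16 = 203.9375
  malvidin-pigmented: 251 × 3/16 = 47.0625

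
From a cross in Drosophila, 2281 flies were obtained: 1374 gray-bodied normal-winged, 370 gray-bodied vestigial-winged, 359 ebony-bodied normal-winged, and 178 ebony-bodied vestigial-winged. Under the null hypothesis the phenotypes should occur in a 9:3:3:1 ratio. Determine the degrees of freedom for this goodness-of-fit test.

3

A goodness-of-fit test with 4 phenotype classes has df = 4 − 1 = 3.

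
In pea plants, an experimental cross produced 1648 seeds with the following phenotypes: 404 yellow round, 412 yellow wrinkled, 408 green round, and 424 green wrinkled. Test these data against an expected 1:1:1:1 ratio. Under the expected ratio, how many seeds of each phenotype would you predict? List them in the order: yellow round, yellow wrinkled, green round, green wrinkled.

Expected counts for N = 1648 under a 1:1:1:1 ratio (total parts = 4):
  yellow round: 1648 × 1/4 = 412
  yellow wrinkled: 1648 × 1/4 = 412
  green round: 1648 × 1/4 = 412
  green wrinkled: 1648 × 1/4 = 412

412, 412, 412, 412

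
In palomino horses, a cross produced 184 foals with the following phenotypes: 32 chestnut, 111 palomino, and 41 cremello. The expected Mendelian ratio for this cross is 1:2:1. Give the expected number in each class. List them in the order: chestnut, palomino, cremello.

46, 92, 46

Expected counts for N = 184 under a 1:2:1 ratio (total parts = 4):
  chestnut: 184 × 1/4 = 46
  palomino: 184 × 2/4 = 92
  cremello: 184 × 1/4 = 46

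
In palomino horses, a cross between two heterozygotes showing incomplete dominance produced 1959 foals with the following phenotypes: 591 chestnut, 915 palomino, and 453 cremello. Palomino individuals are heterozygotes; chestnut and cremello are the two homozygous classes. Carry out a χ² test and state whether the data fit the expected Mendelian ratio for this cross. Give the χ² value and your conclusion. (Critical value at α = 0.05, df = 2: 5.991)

With incomplete dominance, a heterozygote × heterozygote cross gives a 1:2:1 phenotypic ratio.
Under the 1:2:1 hypothesis (Σ ratio = 4, N = 1959):
  chestnut: 1959 × 1/4 = 489.75
  palomino: 1959 × 2/4 = 979.5
  cremello: 1959 × 1/4 = 489.75
χ² = Σ (O − E)² / E
  chestnut: (591 − 489.75)² / 489.75 = 20.9322
  palomino: (915 − 979.5)² / 979.5 = 4.2473
  cremello: (453 − 489.75)² / 489.75 = 2.7577
χ² = 20.9322 + 4.2473 + 2.7577 = 27.9372 ≈ 27.937
Degrees of freedom = 3 − 1 = 2; critical value at α = 0.05 is 5.991.
Since 27.937 > 5.991, we reject the null hypothesis — the data do not fit the 1:2:1 ratio.

27.937; not consistent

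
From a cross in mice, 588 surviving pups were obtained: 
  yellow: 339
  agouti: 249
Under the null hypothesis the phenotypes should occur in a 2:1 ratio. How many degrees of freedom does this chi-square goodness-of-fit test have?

1

A goodness-of-fit test with 2 phenotype classes has df = 2 − 1 = 1.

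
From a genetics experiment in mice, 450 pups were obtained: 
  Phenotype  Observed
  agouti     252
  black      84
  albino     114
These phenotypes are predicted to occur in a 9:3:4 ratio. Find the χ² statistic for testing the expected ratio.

0.027

Expected counts for N = 450 under a 9:3:4 ratio (total parts = 16):
  agouti: 450 × 9/16 = 253.125
  black: 450 × 3/16 = 84.375
  albino: 450 × 4/16 = 112.5
χ² = Σ (O − E)² / E
  agouti: (252 − 253.125)² / 253.125 = 0.0050
  black: (84 − 84.375)² / 84.375 = 0.0017
  albino: (114 − 112.5)² / 112.5 = 0.0200
χ² = 0.0050 + 0.0017 + 0.0200 = 0.0267 ≈ 0.027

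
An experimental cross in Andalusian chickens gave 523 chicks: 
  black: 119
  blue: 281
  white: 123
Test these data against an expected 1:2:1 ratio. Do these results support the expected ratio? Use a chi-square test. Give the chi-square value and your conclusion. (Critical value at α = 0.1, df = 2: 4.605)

2.969; consistent

Expected counts for N = 523 under a 1:2:1 ratio (total parts = 4):
  black: 523 × 1/4 = 130.75
  blue: 523 × 2/4 = 261.5
  white: 523 × 1/4 = 130.75
χ² = Σ (O − E)² / E
  black: (119 − 130.75)² / 130.75 = 1.0559
  blue: (281 − 261.5)² / 261.5 = 1.4541
  white: (123 − 130.75)² / 130.75 = 0.4594
χ² = 1.0559 + 1.4541 + 0.4594 = 2.9694 ≈ 2.969
Degrees of freedom = 3 − 1 = 2; critical value at α = 0.1 is 4.605.
Since 2.969 < 4.605, we fail to reject the null hypothesis — the data are consistent with the 1:2:1 ratio.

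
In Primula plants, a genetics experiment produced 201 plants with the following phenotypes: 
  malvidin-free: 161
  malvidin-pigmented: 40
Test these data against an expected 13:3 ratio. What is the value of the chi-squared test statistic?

0.175

Total ratio parts = 16. Expected numbers out of 201:
  malvidin-free: 201 × 13/16 = 163.3125
  malvidin-pigmented: 201 × 3/16 = 37.6875
χ² = Σ (O − E)² / E
  malvidin-free: (161 − 163.3125)² / 163.3125 = 0.0327
  malvidin-pigmented: (40 − 37.6875)² / 37.6875 = 0.1419
χ² = 0.0327 + 0.1419 = 0.1746 ≈ 0.175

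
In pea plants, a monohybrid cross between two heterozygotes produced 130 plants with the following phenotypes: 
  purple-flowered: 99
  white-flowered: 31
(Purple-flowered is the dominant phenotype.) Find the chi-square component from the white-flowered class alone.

For a monohybrid cross between heterozygotes with complete dominance, the expected phenotypic ratio is 3:1.
Under the 3:1 hypothesis (Σ ratio = 4, N = 130):
  purple-flowered: 130 × 3/4 = 97.5
  white-flowered: 130 × 1/4 = 32.5
Contribution of white-flowered: (31 − 32.5)² / 32.5 = 0.0692

0.069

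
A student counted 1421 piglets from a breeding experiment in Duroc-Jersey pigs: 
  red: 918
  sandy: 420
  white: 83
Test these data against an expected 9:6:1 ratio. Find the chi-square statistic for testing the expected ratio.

41.913

The 9:6:1 ratio has 16 parts, so with N = 1421 the expected counts are:
  red: 1421 × 9/16 = 799.3125
  sandy: 1421 × 6/16 = 532.875
  white: 1421 × 1/16 = 88.8125
χ² = Σ (O − E)² / E
  red: (918 − 799.3125)² / 799.3125 = 17.6235
  sandy: (420 − 532.875)² / 532.875 = 23.9095
  white: (83 − 88.8125)² / 88.8125 = 0.3804
χ² = 17.6235 + 23.9095 + 0.3804 = 41.9134 ≈ 41.913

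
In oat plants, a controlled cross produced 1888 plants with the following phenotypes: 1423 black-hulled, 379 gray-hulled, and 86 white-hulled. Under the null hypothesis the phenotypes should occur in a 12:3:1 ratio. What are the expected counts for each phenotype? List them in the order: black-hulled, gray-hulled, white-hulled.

Under the 12:3:1 hypothesis (Σ ratio = 16, N = 1888):
  black-hulled: 1888 × 12/16 = 1416
  gray-hulled: 1888 × 3/16 = 354
  white-hulled: 1888 × 1/16 = 118

1416, 354, 118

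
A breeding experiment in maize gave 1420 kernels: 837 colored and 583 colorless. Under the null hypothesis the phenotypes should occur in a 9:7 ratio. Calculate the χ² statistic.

4.187

The 9:7 ratio has 16 parts, so with N = 1420 the expected counts are:
  colored: 1420 × 9/16 = 798.75
  colorless: 1420 × 7/16 = 621.25
χ² = Σ (O − E)² / E
  colored: (837 − 798.75)² / 798.75 = 1.8317
  colorless: (583 − 621.25)² / 621.25 = 2.3550
χ² = 1.8317 + 2.3550 = 4.1867 ≈ 4.187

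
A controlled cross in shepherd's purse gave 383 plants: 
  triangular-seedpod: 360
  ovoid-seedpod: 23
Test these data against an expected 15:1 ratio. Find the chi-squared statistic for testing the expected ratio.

0.039

Total ratio parts = 16. Expected numbers out of 383:
  triangular-seedpod: 383 × 15/16 = 359.0625
  ovoid-seedpod: 383 × 1/16 = 23.9375
χ² = Σ (O − E)² / E
  triangular-seedpod: (360 − 359.0625)² / 359.0625 = 0.0024
  ovoid-seedpod: (23 − 23.9375)² / 23.9375 = 0.0367
χ² = 0.0024 + 0.0367 = 0.0391 ≈ 0.039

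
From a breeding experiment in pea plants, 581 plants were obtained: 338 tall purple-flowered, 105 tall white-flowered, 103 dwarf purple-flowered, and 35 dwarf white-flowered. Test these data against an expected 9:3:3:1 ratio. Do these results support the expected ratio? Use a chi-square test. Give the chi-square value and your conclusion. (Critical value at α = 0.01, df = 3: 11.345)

0.896; consistent

Expected counts for N = 581 under a 9:3:3:1 ratio (total parts = 16):
  tall purple-flowered: 581 × 9/16 = 326.8125
  tall white-flowered: 581 × 3/16 = 108.9375
  dwarf purple-flowered: 581 × 3/16 = 108.9375
  dwarf white-flowered: 581 × 1/16 = 36.3125
χ² = Σ (O − E)² / E
  tall purple-flowered: (338 − 326.8125)² / 326.8125 = 0.3830
  tall white-flowered: (105 − 108.9375)² / 108.9375 = 0.1423
  dwarf purple-flowered: (103 − 108.9375)² / 108.9375 = 0.3236
  dwarf white-flowered: (35 − 36.3125)² / 36.3125 = 0.0474
χ² = 0.3830 + 0.1423 + 0.3236 + 0.0474 = 0.8963 ≈ 0.896
Degrees of freedom = 4 − 1 = 3; critical value at α = 0.01 is 11.345.
Since 0.896 < 11.345, we fail to reject the null hypothesis — the data are consistent with the 9:3:3:1 ratio.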